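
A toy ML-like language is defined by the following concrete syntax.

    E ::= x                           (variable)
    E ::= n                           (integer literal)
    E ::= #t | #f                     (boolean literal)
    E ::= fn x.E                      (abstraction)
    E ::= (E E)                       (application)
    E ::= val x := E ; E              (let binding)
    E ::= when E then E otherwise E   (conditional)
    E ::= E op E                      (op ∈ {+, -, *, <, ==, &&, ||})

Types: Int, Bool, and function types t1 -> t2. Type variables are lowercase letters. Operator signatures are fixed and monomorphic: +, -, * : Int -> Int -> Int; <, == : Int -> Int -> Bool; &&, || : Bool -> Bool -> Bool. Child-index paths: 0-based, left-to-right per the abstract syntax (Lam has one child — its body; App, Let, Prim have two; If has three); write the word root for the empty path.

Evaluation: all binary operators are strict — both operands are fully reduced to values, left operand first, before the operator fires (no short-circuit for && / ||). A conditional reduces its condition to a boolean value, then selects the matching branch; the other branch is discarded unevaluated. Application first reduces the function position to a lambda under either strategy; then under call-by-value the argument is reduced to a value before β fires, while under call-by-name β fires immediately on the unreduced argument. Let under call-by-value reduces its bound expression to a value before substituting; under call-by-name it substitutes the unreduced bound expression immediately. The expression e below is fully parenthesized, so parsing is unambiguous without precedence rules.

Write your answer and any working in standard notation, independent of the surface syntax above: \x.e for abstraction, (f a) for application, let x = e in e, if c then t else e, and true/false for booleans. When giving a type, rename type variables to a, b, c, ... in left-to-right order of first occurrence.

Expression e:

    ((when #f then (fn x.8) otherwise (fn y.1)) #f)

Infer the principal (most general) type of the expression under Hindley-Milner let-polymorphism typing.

Answer: Int

Trace:
  unify Bool ~ Bool
\x._ : a -> Int
\y._ : b -> Int
  unify a -> Int ~ b -> Int
  unify a ~ b
  unify Int ~ Int
  unify b -> Int ~ Bool -> c
  unify b ~ Bool
  unify Int ~ c
_ _ : Int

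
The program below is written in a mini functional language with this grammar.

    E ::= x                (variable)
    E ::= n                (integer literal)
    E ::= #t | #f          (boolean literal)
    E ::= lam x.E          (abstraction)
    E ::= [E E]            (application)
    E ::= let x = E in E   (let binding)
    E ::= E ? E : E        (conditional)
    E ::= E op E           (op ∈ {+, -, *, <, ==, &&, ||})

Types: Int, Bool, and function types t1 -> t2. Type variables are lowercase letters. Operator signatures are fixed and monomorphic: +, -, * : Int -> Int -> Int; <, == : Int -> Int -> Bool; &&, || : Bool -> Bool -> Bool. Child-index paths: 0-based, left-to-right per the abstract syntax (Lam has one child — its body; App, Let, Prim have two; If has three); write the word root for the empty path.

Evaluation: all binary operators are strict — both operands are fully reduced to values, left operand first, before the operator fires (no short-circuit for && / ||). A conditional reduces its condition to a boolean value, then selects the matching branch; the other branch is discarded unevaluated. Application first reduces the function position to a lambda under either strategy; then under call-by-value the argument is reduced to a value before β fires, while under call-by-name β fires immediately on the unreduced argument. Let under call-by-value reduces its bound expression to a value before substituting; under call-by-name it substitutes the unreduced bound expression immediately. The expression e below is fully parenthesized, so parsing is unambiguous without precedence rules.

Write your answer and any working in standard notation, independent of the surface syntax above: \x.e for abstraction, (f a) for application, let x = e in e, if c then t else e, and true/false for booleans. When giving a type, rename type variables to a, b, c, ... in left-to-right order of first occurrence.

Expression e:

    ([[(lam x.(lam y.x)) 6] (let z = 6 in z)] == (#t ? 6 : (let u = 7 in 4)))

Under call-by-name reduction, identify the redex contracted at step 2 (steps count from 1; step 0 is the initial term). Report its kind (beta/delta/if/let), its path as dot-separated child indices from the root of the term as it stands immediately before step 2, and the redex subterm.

Trace:
step 0: ((((\x.(\y.x)) 6) (let z = 6 in z)) == (if true then 6 else (let u = 7 in 4)))
step 1: [beta@0.0] (((\y.6) (let z = 6 in z)) == (if true then 6 else (let u = 7 in 4)))
step 2: [beta@0] (6 == (if true then 6 else (let u = 7 in 4)))

Answer: beta at 0 : ((\y.6) (let z = 6 in z))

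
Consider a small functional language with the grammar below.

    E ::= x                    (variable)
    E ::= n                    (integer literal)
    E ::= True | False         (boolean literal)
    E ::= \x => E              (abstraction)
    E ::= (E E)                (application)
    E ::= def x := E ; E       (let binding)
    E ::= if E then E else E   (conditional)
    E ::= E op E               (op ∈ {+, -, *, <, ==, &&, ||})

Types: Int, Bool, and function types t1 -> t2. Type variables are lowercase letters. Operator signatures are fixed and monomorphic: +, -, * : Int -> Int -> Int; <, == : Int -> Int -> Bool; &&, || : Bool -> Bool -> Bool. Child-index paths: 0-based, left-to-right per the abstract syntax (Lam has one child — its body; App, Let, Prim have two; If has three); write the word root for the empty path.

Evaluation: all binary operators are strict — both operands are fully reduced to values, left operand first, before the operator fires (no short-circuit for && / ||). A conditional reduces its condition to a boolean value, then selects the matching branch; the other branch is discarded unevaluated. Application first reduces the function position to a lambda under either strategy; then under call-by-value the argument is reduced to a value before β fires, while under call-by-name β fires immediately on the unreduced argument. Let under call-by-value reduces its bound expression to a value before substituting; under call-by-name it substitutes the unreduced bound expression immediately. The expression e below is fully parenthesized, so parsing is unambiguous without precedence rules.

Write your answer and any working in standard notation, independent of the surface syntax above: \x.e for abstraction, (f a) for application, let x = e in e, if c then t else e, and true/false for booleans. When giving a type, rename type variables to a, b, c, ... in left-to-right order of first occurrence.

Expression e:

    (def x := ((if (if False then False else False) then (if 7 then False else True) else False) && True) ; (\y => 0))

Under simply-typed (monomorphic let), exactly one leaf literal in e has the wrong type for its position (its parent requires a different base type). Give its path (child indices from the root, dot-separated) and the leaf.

Answer: 0.0.1.0 : 7

Trace:
  unify Bool ~ Bool
  unify Bool ~ Bool
  unify Bool ~ Bool
  unify Int ~ Bool
  FAIL: mismatch Int ~ Bool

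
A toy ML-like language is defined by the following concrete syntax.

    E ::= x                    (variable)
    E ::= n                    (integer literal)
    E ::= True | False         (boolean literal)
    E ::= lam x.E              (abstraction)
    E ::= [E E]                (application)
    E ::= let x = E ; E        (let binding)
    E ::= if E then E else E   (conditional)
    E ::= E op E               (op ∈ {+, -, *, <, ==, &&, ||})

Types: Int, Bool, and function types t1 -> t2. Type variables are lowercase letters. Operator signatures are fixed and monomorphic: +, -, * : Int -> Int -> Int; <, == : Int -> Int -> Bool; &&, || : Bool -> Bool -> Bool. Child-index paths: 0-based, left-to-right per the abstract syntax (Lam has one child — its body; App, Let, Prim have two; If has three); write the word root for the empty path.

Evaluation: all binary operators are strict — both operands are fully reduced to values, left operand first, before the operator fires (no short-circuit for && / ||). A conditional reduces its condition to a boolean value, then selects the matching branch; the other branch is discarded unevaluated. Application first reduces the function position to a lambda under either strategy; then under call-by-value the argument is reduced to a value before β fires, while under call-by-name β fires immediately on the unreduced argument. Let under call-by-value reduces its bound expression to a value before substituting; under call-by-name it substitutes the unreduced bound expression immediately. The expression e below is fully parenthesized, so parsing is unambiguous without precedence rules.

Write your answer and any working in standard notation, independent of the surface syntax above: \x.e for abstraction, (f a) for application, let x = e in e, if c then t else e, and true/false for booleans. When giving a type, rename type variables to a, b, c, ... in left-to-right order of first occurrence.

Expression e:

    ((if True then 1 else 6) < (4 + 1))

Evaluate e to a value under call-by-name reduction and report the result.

Working:
step 0: ((if true then 1 else 6) < (4 + 1))
step 1: [if@0] (1 < (4 + 1))
step 2: [delta@1] (1 < 5)
step 3: [delta@root] true

Answer: true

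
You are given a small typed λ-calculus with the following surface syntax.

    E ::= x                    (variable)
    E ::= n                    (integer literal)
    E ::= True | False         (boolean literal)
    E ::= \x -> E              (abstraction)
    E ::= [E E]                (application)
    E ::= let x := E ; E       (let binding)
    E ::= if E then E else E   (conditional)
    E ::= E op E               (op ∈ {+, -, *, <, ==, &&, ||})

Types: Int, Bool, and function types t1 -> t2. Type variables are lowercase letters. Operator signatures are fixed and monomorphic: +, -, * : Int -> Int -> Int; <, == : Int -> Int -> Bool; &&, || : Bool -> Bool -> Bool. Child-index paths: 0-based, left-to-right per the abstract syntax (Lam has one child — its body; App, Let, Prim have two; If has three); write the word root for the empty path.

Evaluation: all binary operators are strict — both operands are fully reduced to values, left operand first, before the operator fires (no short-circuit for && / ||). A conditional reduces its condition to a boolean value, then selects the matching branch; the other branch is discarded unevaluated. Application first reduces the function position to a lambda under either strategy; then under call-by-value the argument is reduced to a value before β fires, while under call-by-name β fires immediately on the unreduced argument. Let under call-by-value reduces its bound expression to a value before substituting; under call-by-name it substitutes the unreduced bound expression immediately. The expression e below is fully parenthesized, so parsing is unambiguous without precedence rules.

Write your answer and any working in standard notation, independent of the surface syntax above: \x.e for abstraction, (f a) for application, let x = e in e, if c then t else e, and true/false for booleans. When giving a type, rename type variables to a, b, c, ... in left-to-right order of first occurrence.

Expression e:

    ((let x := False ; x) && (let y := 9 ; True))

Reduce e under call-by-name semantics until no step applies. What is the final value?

Working:
step 0: ((let x = false in x) && (let y = 9 in true))
step 1: [let@0] (false && (let y = 9 in true))
step 2: [let@1] (false && true)
step 3: [delta@root] false

Answer: false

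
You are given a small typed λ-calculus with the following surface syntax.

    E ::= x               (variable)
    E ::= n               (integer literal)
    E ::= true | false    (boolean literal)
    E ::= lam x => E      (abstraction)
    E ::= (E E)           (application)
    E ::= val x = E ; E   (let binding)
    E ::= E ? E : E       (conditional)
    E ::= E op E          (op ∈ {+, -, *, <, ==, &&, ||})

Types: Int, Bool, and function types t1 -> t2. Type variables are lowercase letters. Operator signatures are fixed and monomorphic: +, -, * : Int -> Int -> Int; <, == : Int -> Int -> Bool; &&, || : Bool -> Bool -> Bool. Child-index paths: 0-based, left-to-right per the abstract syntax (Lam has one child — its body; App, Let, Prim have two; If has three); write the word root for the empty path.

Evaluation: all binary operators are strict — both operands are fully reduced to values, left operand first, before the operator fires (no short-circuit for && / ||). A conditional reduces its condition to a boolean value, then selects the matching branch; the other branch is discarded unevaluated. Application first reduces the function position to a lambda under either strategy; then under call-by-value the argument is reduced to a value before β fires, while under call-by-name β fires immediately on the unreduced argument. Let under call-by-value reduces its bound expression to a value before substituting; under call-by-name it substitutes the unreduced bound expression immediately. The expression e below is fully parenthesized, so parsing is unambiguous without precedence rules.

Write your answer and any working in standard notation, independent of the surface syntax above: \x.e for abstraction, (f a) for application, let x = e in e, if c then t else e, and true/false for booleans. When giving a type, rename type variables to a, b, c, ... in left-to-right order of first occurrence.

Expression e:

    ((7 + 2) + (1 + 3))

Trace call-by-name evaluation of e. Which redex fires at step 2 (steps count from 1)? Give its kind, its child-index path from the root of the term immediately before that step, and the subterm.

Derivation:
step 0: ((7 + 2) + (1 + 3))
step 1: [delta@0] (9 + (1 + 3))
step 2: [delta@1] (9 + 4)

Answer: delta at 1 : (1 + 3)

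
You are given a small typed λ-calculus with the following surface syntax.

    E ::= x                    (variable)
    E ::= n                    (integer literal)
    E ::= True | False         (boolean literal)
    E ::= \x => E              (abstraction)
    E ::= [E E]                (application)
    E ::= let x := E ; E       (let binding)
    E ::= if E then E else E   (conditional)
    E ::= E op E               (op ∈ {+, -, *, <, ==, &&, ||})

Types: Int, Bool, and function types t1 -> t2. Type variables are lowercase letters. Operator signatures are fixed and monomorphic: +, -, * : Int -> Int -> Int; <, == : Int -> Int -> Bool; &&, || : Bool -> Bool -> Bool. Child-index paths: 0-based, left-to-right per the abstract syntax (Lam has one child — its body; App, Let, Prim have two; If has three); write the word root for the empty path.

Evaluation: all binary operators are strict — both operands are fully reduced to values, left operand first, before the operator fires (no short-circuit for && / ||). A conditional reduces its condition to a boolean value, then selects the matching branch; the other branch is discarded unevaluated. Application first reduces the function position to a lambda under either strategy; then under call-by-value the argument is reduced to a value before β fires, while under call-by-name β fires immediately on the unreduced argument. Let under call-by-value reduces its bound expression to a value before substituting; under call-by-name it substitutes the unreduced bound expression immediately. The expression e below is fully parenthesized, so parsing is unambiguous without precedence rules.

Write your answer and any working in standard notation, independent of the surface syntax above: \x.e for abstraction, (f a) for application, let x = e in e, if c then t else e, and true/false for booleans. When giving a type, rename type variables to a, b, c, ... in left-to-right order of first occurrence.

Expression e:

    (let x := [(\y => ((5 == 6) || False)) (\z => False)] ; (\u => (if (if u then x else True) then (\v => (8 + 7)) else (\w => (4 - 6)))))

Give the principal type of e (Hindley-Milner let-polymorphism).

Answer: Bool -> a -> Int

Working:
  unify Int ~ Int
  unify Int ~ Int
  unify Bool ~ Bool
  unify Bool ~ Bool
\y._ : a -> Bool
\z._ : b -> Bool
  unify a -> Bool ~ (b -> Bool) -> c
  unify a ~ b -> Bool
  unify Bool ~ c
_ _ : Bool
let x : Bool
u : d
  unify d ~ Bool
x : Bool
  unify Bool ~ Bool
  unify Bool ~ Bool
  unify Int ~ Int
  unify Int ~ Int
\v._ : e -> Int
  unify Int ~ Int
  unify Int ~ Int
\w._ : f -> Int
  unify e -> Int ~ f -> Int
  unify e ~ f
  unify Int ~ Int
\u._ : Bool -> f -> Int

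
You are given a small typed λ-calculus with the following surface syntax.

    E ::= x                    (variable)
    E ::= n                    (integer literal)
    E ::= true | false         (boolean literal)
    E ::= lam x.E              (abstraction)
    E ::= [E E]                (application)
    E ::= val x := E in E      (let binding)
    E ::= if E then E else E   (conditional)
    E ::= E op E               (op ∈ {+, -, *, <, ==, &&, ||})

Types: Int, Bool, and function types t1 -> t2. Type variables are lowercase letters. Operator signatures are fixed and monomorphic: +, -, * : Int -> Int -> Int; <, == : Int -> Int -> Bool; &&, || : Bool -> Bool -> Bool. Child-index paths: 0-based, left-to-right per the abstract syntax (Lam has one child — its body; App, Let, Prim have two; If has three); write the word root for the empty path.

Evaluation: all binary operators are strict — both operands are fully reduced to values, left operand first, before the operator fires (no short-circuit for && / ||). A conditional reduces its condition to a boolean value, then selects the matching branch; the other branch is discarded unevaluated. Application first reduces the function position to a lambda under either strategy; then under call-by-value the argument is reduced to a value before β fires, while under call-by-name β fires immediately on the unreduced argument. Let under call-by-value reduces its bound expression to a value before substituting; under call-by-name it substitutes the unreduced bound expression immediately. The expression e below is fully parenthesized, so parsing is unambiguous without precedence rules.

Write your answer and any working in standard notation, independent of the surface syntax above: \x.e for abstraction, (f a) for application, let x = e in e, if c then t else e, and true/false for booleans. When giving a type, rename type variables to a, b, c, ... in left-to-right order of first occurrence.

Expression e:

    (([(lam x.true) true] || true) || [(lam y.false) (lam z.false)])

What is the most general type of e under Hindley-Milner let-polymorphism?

Working:
\x._ : a -> Bool
  unify a -> Bool ~ Bool -> b
  unify a ~ Bool
  unify Bool ~ b
_ _ : Bool
  unify Bool ~ Bool
  unify Bool ~ Bool
  unify Bool ~ Bool
\y._ : c -> Bool
\z._ : d -> Bool
  unify c -> Bool ~ (d -> Bool) -> e
  unify c ~ d -> Bool
  unify Bool ~ e
_ _ : Bool
  unify Bool ~ Bool

Answer: Bool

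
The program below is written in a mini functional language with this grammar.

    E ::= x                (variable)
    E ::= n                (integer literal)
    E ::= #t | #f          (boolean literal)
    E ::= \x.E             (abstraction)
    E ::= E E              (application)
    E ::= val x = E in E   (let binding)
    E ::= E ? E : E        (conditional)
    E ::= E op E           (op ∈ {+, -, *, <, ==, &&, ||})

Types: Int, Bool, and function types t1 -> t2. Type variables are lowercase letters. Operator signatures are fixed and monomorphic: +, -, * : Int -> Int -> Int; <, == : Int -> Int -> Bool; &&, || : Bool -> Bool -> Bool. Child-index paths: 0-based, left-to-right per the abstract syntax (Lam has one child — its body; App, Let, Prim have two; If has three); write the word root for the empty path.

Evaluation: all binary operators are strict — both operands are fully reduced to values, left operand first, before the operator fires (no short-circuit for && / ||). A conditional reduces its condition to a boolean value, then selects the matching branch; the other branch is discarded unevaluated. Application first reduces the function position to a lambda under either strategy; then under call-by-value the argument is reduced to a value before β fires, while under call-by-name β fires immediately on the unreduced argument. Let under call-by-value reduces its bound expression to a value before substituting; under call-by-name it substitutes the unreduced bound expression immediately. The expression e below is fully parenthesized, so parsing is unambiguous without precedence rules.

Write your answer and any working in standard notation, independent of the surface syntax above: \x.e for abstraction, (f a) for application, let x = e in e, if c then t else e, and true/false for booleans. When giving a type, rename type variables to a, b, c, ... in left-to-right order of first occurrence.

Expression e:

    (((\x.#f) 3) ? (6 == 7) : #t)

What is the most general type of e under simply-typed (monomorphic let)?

Trace:
\x._ : a -> Bool
  unify a -> Bool ~ Int -> b
  unify a ~ Int
  unify Bool ~ b
_ _ : Bool
  unify Bool ~ Bool
  unify Int ~ Int
  unify Int ~ Int
  unify Bool ~ Bool

Answer: Bool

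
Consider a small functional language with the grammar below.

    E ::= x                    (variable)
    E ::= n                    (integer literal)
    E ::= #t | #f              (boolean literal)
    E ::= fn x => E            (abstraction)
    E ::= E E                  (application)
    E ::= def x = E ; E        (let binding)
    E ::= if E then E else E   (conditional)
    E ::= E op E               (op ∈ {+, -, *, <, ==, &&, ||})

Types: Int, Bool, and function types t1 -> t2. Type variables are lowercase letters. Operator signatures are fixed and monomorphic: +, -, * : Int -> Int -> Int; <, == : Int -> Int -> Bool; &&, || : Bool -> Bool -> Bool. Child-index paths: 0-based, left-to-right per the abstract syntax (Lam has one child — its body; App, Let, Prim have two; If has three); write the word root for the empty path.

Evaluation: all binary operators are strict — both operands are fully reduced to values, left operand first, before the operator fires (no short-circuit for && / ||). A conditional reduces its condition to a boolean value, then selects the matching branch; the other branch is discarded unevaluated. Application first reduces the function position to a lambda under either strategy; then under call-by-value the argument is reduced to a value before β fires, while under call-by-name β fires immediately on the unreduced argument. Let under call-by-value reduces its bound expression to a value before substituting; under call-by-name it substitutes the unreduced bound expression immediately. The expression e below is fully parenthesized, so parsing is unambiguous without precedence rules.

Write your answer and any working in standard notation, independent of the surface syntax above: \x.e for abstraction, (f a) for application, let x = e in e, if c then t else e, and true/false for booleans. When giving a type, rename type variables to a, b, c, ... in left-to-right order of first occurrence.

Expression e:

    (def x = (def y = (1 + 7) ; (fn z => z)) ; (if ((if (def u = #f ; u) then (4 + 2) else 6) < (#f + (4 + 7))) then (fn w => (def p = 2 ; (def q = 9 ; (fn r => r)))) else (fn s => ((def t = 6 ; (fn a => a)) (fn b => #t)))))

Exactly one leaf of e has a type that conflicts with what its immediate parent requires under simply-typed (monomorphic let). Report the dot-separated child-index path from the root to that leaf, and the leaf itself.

Derivation:
  unify Int ~ Int
  unify Int ~ Int
let y : Int
z : a
\z._ : a -> a
let x : a -> a
let u : Bool
u : Bool
  unify Bool ~ Bool
  unify Int ~ Int
  unify Int ~ Int
  unify Int ~ Int
  unify Int ~ Int
  unify Bool ~ Int
  FAIL: mismatch Bool ~ Int

Answer: 1.0.1.0 : false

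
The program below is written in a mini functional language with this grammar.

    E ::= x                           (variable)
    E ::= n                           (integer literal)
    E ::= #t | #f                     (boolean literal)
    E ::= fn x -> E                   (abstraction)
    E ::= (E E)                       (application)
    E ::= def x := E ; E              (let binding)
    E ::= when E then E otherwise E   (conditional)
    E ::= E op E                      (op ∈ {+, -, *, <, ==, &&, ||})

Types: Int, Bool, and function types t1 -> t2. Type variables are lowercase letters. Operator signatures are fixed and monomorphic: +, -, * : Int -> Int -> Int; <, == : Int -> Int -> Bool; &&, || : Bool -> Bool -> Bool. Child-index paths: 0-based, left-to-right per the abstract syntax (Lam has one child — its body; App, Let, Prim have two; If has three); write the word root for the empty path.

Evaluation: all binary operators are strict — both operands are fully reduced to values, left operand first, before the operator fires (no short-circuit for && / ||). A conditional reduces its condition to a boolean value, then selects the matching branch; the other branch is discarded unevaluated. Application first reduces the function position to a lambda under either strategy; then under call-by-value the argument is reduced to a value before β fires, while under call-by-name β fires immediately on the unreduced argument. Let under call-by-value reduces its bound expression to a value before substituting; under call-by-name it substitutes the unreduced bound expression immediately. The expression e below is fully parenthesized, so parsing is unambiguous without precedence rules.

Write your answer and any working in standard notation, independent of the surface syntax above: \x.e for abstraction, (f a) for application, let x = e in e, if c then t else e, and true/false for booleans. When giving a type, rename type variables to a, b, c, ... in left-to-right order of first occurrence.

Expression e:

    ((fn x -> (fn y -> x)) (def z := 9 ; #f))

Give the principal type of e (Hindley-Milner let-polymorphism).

Answer: a -> Bool

Working:
x : a
\y._ : b -> a
\x._ : a -> b -> a
let z : Int
  unify a -> b -> a ~ Bool -> c
  unify a ~ Bool
  unify b -> Bool ~ c
_ _ : b -> Bool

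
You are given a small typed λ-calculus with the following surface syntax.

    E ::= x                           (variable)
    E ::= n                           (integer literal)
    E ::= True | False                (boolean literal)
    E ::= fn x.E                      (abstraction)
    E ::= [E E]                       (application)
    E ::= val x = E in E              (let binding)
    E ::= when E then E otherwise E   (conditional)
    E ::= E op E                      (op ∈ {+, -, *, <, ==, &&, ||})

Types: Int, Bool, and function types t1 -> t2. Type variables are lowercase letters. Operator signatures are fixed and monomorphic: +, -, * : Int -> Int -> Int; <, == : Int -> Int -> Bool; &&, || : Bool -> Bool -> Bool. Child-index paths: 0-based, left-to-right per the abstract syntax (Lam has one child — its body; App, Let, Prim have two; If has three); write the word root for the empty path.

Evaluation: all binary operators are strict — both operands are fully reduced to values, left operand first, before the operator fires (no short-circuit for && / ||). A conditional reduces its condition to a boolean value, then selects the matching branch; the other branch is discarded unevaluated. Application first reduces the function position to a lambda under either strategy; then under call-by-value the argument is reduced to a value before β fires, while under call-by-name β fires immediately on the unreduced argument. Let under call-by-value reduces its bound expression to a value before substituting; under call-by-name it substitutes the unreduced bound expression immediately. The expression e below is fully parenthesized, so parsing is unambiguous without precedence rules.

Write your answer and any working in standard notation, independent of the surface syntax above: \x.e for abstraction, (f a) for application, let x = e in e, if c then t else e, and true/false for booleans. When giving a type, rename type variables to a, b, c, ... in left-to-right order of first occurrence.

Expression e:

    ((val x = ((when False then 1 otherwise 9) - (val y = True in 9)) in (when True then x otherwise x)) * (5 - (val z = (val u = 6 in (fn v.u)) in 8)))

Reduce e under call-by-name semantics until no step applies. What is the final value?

Answer: 0

Trace:
step 0: ((let x = ((if false then 1 else 9) - (let y = true in 9)) in (if true then x else x)) * (5 - (let z = (let u = 6 in (\v.u)) in 8)))
step 1: [let@0] ((if true then ((if false then 1 else 9) - (let y = true in 9)) else ((if false then 1 else 9) - (let y = true in 9))) * (5 - (let z = (let u = 6 in (\v.u)) in 8)))
step 2: [if@0] (((if false then 1 else 9) - (let y = true in 9)) * (5 - (let z = (let u = 6 in (\v.u)) in 8)))
step 3: [if@0.0] ((9 - (let y = true in 9)) * (5 - (let z = (let u = 6 in (\v.u)) in 8)))
step 4: [let@0.1] ((9 - 9) * (5 - (let z = (let u = 6 in (\v.u)) in 8)))
step 5: [delta@0] (0 * (5 - (let z = (let u = 6 in (\v.u)) in 8)))
step 6: [let@1.1] (0 * (5 - 8))
step 7: [delta@1] (0 * -3)
step 8: [delta@root] 0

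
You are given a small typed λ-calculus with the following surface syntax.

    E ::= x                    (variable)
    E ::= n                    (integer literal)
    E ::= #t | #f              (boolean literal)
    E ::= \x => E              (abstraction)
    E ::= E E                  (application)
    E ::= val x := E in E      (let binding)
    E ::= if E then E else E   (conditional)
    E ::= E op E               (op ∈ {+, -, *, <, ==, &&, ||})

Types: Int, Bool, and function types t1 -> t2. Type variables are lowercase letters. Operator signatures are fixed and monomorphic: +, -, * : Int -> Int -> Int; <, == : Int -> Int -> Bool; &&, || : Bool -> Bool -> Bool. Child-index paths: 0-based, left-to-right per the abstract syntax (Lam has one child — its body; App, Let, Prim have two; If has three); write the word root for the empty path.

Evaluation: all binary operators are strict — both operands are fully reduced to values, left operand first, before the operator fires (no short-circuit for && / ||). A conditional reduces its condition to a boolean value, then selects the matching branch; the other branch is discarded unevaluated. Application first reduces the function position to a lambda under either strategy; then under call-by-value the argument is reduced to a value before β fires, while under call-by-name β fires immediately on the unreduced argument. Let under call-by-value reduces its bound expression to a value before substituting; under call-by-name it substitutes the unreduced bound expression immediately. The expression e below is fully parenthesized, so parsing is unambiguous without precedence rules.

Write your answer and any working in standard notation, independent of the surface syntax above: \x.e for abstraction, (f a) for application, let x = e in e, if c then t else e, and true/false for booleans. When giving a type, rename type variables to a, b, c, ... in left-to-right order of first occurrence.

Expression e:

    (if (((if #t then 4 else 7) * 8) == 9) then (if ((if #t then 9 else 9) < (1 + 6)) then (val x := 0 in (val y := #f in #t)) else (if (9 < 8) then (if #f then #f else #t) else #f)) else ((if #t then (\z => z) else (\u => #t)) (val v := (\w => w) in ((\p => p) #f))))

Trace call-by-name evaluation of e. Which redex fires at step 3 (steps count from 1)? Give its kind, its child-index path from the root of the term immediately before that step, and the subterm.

Trace:
step 0: (if (((if true then 4 else 7) * 8) == 9) then (if ((if true then 9 else 9) < (1 + 6)) then (let x = 0 in (let y = false in true)) else (if (9 < 8) then (if false then false else true) else false)) else ((if true then (\z.z) else (\u.true)) (let v = (\w.w) in ((\p.p) false))))
step 1: [if@0.0.0] (if ((4 * 8) == 9) then (if ((if true then 9 else 9) < (1 + 6)) then (let x = 0 in (let y = false in true)) else (if (9 < 8) then (if false then false else true) else false)) else ((if true then (\z.z) else (\u.true)) (let v = (\w.w) in ((\p.p) false))))
step 2: [delta@0.0] (if (32 == 9) then (if ((if true then 9 else 9) < (1 + 6)) then (let x = 0 in (let y = false in true)) else (if (9 < 8) then (if false then false else true) else false)) else ((if true then (\z.z) else (\u.true)) (let v = (\w.w) in ((\p.p) false))))
step 3: [delta@0] (if false then (if ((if true then 9 else 9) < (1 + 6)) then (let x = 0 in (let y = false in true)) else (if (9 < 8) then (if false then false else true) else false)) else ((if true then (\z.z) else (\u.true)) (let v = (\w.w) in ((\p.p) false))))

Answer: delta at 0 : (32 == 9)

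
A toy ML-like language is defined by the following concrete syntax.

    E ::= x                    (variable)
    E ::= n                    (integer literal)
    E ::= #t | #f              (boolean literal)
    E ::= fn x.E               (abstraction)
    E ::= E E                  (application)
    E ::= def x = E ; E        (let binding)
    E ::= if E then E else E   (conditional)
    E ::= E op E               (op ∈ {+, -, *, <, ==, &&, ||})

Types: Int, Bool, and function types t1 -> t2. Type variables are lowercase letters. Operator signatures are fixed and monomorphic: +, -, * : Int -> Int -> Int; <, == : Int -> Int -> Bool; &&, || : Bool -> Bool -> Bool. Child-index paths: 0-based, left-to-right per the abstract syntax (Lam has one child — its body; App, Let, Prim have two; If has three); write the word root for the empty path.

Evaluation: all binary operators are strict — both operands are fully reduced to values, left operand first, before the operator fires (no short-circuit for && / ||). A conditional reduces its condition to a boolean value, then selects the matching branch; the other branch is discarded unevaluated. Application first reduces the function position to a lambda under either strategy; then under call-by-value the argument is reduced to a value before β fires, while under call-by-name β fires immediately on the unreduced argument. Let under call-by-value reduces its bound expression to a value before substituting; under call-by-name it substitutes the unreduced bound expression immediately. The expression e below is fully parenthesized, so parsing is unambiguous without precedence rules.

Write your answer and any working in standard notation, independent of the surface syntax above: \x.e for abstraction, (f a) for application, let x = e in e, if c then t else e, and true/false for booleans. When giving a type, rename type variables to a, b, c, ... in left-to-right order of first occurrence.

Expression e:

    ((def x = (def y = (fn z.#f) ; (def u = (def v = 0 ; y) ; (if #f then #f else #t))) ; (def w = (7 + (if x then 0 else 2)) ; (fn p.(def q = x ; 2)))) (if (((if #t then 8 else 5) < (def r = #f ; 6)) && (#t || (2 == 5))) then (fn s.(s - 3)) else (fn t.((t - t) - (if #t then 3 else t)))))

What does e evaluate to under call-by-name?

Answer: 2

Trace:
step 0: ((let x = (let y = (\z.false) in (let u = (let v = 0 in y) in (if false then false else true))) in (let w = (7 + (if x then 0 else 2)) in (\p.(let q = x in 2)))) (if (((if true then 8 else 5) < (let r = false in 6)) && (true || (2 == 5))) then (\s.(s - 3)) else (\t.((t - t) - (if true then 3 else t)))))
step 1: [let@0] ((let w = (7 + (if (let y = (\z.false) in (let u = (let v = 0 in y) in (if false then false else true))) then 0 else 2)) in (\p.(let q = (let y = (\z.false) in (let u = (let v = 0 in y) in (if false then false else true))) in 2))) (if (((if true then 8 else 5) < (let r = false in 6)) && (true || (2 == 5))) then (\s.(s - 3)) else (\t.((t - t) - (if true then 3 else t)))))
step 2: [let@0] ((\p.(let q = (let y = (\z.false) in (let u = (let v = 0 in y) in (if false then false else true))) in 2)) (if (((if true then 8 else 5) < (let r = false in 6)) && (true || (2 == 5))) then (\s.(s - 3)) else (\t.((t - t) - (if true then 3 else t)))))
step 3: [beta@root] (let q = (let y = (\z.false) in (let u = (let v = 0 in y) in (if false then false else true))) in 2)
step 4: [let@root] 2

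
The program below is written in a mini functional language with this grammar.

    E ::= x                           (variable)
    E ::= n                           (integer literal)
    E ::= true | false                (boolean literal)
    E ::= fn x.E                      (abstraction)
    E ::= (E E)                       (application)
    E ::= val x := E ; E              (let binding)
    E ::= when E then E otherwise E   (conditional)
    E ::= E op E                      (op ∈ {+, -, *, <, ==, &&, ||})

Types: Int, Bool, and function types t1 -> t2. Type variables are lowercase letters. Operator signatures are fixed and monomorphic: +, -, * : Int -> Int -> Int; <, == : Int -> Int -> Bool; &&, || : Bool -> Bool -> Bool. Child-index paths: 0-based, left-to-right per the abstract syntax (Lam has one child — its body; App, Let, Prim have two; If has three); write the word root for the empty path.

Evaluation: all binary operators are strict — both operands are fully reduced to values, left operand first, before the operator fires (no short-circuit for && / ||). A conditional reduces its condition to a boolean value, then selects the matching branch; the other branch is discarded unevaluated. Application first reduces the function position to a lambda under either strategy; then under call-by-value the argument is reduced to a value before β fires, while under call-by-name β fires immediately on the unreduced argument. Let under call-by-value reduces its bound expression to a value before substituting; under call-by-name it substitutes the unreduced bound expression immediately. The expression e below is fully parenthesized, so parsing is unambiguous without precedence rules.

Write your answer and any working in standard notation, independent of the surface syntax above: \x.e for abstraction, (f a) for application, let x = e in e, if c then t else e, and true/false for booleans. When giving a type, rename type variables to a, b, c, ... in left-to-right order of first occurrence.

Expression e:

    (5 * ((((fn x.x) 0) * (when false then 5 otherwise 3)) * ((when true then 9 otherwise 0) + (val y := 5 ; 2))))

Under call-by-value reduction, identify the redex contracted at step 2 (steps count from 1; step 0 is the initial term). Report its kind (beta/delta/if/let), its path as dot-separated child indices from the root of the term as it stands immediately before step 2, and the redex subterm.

Trace:
step 0: (5 * ((((\x.x) 0) * (if false then 5 else 3)) * ((if true then 9 else 0) + (let y = 5 in 2))))
step 1: [beta@1.0.0] (5 * ((0 * (if false then 5 else 3)) * ((if true then 9 else 0) + (let y = 5 in 2))))
step 2: [if@1.0.1] (5 * ((0 * 3) * ((if true then 9 else 0) + (let y = 5 in 2))))

Answer: if at 1.0.1 : (if false then 5 else 3)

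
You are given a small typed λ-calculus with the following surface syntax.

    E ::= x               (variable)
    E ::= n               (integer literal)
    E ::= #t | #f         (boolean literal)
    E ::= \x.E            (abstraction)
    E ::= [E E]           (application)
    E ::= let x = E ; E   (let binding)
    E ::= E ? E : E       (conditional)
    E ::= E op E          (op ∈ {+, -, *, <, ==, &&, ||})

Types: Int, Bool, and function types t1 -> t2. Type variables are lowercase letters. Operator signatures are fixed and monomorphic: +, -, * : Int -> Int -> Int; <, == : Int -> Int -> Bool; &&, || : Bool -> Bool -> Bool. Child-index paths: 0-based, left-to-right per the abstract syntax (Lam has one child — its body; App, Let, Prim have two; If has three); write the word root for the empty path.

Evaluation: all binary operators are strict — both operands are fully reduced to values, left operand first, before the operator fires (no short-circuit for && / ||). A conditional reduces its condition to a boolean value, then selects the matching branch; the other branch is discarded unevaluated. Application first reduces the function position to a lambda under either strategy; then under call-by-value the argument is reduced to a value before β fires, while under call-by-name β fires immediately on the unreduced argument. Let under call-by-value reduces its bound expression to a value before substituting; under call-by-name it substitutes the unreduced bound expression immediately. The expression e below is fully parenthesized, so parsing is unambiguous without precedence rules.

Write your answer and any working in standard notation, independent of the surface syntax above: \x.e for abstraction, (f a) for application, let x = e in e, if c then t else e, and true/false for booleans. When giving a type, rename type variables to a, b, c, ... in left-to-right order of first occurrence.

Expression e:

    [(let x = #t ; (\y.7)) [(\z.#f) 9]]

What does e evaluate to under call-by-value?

Answer: 7

Working:
step 0: ((let x = true in (\y.7)) ((\z.false) 9))
step 1: [let@0] ((\y.7) ((\z.false) 9))
step 2: [beta@1] ((\y.7) false)
step 3: [beta@root] 7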